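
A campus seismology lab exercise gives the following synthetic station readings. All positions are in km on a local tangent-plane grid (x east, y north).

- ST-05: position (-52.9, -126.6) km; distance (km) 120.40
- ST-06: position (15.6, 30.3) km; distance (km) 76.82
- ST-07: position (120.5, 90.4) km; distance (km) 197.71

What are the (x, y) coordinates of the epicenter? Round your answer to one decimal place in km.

Circle about each station: (x + 52.9)² + (y + 126.6)² = 120.40²; (x − 15.6)² + (y − 30.3)² = 76.82²; (x − 120.5)² + (y − 90.4)² = 197.71².
Subtracting the ST-05 equation from the ST-06 and ST-07 equations removes the quadratic terms:
137.0 x + 313.8 y = -9069.67
346.8 x + 434.0 y = -20726.64
Solving the 2×2 system: x ≈ -52.0, y ≈ -6.2 km.

(-52.0, -6.2)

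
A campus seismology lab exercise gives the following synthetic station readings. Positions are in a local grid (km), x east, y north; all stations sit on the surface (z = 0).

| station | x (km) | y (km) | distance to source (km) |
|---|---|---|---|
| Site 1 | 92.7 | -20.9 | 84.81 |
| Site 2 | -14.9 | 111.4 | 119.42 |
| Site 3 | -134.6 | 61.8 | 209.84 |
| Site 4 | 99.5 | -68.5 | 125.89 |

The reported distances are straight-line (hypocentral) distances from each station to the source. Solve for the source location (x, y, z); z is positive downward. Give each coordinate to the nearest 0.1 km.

Each station gives a sphere (x−x_i)² + (y−y_i)² + z² = d_i² (stations at z=0).
Subtracting the Site 1 sphere from Site 2 and Site 3: z² cancels, leaving linear equations in x and y:
-215.2 x + 264.6 y = -3466.53
-454.6 x + 165.4 y = -23933.79
Solving: x ≈ 68.005, y ≈ 42.207 km (keep extra digits for the depth step; rounded: 68.0, 42.2).
Then from the Site 1 sphere: z² = 84.81² − (x − 92.7)² − (y + 20.9)² with x = 68.005, y = 42.207, so z ≈ 50.994 ≈ 51.0 km.

(68.0, 42.2, 51.0)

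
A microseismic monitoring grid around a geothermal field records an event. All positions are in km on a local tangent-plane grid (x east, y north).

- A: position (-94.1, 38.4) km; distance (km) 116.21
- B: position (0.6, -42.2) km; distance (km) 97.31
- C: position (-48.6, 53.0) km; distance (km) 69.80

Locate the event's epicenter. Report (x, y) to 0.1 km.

(21.2, 52.9)

Circle about each station: (x + 94.1)² + (y − 38.4)² = 116.21²; (x − 0.6)² + (y + 42.2)² = 97.31²; (x + 48.6)² + (y − 53.0)² = 69.80².
Subtracting the A equation from the B and C equations removes the quadratic terms:
189.4 x − 161.2 y = -4512.64
91.0 x + 29.2 y = 3474.31
Solving the 2×2 system: x ≈ 21.2, y ≈ 52.9 km.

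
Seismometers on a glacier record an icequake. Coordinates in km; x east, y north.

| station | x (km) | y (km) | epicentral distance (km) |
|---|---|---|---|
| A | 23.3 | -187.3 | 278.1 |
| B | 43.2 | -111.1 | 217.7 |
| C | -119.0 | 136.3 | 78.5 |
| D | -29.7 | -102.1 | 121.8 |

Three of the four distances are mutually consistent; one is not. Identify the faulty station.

Solve using three stations at a time. Using A, B, C (subtract circle equations pairwise → linear system) gives (x, y) ≈ (-70.7, 74.4).
Distances from that point to each station vs reported:
  A: calculated 278.1 vs reported 278.1 → residual 0.0 km
  B: calculated 217.7 vs reported 217.7 → residual 0.0 km
  C: calculated 78.5 vs reported 78.5 → residual 0.0 km
  D: calculated 181.2 vs reported 121.8 → residual 59.4 km
A, B, C are mutually consistent (residuals ≈ 0); D is off by 59.4 km.

D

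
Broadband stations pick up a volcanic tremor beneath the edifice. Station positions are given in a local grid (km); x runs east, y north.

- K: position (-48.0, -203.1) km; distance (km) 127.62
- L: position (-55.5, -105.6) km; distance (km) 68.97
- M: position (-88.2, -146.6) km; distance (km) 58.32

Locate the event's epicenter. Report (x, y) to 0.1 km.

Circle about each station: (x + 48.0)² + (y + 203.1)² = 127.62²; (x + 55.5)² + (y + 105.6)² = 68.97²; (x + 88.2)² + (y + 146.6)² = 58.32².
Subtracting the K equation from the L and M equations removes the quadratic terms:
-15.0 x + 195.0 y = -17792.00
-80.4 x + 113.0 y = -1397.17
Solving the 2×2 system: x ≈ -124.3, y ≈ -100.8 km.

x ≈ -124.3 km, y ≈ -100.8 km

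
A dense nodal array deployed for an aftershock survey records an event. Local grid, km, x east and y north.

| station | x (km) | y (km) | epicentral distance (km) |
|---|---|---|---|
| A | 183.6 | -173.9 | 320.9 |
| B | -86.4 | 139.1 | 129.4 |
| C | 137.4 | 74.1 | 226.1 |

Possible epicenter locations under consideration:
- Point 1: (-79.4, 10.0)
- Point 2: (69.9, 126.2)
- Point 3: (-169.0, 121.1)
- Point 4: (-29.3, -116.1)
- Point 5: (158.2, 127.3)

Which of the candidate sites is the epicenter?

Point 1

For each candidate, compare |candidate − station| to the reported distance:
Point 1: residuals A 0.0, B 0.1, C 0.0 → max 0.1 km
Point 2: residuals A 0.0, B 27.4, C 140.8 → max 140.8 km
Point 3: residuals A 138.8, B 44.9, C 83.9 → max 138.8 km
Point 4: residuals A 100.3, B 132.1, C 26.8 → max 132.1 km
Point 5: residuals A 18.6, B 115.5, C 169.0 → max 169.0 km
Only Point 1 has all residuals ≈ 0.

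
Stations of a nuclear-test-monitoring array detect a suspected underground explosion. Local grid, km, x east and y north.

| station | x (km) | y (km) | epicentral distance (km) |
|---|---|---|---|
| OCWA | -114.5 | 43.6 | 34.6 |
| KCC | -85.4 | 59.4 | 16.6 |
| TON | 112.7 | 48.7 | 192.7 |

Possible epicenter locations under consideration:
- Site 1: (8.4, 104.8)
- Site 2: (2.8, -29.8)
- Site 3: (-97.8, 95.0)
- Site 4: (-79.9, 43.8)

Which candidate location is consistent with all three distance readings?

For each candidate, compare |candidate − station| to the reported distance:
Site 1: residuals OCWA 102.7, KCC 87.6, TON 74.3 → max 102.7 km
Site 2: residuals OCWA 103.8, KCC 108.8, TON 57.6 → max 108.8 km
Site 3: residuals OCWA 19.4, KCC 21.1, TON 22.8 → max 22.8 km
Site 4: residuals OCWA 0.0, KCC 0.1, TON 0.0 → max 0.1 km
Only Site 4 has all residuals ≈ 0.

Site 4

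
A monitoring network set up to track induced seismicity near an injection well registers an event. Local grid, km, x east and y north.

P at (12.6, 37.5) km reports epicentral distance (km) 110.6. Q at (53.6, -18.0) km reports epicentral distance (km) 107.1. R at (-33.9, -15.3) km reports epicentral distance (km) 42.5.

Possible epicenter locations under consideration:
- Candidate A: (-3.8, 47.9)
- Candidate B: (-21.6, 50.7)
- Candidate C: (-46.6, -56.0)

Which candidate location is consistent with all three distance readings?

Candidate C

For each candidate, compare |candidate − station| to the reported distance:
Candidate A: residuals P 91.2, Q 19.7, R 27.5 → max 91.2 km
Candidate B: residuals P 73.9, Q 5.2, R 24.6 → max 73.9 km
Candidate C: residuals P 0.1, Q 0.1, R 0.1 → max 0.1 km
Only Candidate C has all residuals ≈ 0.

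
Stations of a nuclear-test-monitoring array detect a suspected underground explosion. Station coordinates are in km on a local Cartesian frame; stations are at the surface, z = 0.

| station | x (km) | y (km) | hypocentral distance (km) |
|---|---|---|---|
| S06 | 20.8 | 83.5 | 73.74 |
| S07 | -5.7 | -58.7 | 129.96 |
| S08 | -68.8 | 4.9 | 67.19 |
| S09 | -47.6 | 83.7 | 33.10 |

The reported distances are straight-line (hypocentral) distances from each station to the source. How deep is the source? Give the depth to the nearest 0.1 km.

Each station gives a sphere (x−x_i)² + (y−y_i)² + z² = d_i² (stations at z=0).
Subtracting the S06 sphere from S07 and S08: z² cancels, leaving linear equations in x and y:
-53.0 x − 284.4 y = -15378.72
-179.2 x − 157.2 y = -1724.35
Solving: x ≈ -45.203, y ≈ 62.498 km (keep extra digits for the depth step; rounded: -45.2, 62.5).
Then from the S06 sphere: z² = 73.74² − (x − 20.8)² − (y − 83.5)² with x = -45.203, y = 62.498, so z ≈ 25.300 ≈ 25.3 km.

depth ≈ 25.3 km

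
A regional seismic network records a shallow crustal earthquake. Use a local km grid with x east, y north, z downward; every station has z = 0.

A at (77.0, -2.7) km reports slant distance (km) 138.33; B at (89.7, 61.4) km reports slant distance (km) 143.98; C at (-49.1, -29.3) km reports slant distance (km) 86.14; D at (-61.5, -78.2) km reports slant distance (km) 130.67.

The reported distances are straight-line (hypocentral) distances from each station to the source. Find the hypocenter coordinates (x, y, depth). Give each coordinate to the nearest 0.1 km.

Each station gives a sphere (x−x_i)² + (y−y_i)² + z² = d_i² (stations at z=0).
Subtracting the A sphere from B and C: z² cancels, leaving linear equations in x and y:
25.4 x + 128.2 y = 4284.71
-252.2 x − 53.2 y = 9048.10
Solving: x ≈ -44.799, y ≈ 42.298 km (keep extra digits for the depth step; rounded: -44.8, 42.3).
Then from the A sphere: z² = 138.33² − (x − 77.0)² − (y + 2.7)² with x = -44.799, y = 42.298, so z ≈ 47.701 ≈ 47.7 km.
Check against D (with the unrounded solution): distance 130.67 ≈ 130.67 km. ✓

(-44.8, 42.3, 47.7)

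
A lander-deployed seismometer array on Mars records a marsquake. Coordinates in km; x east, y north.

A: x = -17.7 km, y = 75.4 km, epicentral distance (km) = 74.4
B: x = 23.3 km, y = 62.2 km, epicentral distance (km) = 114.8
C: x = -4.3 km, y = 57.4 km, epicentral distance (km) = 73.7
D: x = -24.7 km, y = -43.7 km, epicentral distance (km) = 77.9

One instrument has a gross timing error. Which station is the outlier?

B

Solve using three stations at a time. Using A, C, D (subtract circle equations pairwise → linear system) gives (x, y) ≈ (-68.3, 20.9).
Distances from that point to each station vs reported:
  A: calculated 74.4 vs reported 74.4 → residual 0.0 km
  B: calculated 100.5 vs reported 114.8 → residual 14.3 km
  C: calculated 73.7 vs reported 73.7 → residual 0.0 km
  D: calculated 77.9 vs reported 77.9 → residual 0.0 km
A, C, D are mutually consistent (residuals ≈ 0); B is off by 14.3 km.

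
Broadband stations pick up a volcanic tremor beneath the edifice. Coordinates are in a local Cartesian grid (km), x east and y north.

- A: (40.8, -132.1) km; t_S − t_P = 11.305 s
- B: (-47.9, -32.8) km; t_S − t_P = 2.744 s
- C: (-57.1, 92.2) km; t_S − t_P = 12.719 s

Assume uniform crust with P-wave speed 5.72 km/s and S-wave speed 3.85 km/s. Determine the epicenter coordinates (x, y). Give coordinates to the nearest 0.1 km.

Distance from S−P lag: d = Δt · v_P v_S / (v_P − v_S) = Δt · (5.72·3.85)/(5.72−3.85) ≈ 11.7765·Δt.
So d_A = 133.13, d_B = 32.31, d_C = 149.78 km.
Circle about each station: (x − 40.8)² + (y + 132.1)² = 133.13²; (x + 47.9)² + (y + 32.8)² = 32.31²; (x + 57.1)² + (y − 92.2)² = 149.78².
Subtracting pairs of circle equations eliminates x²+y² and gives linear equations (the radical axes):
-177.4 x + 198.6 y = 934.86
-195.8 x + 448.6 y = -12064.25
Solving the 2×2 system: x ≈ -69.2, y ≈ -57.1 km.

x ≈ -69.2 km, y ≈ -57.1 km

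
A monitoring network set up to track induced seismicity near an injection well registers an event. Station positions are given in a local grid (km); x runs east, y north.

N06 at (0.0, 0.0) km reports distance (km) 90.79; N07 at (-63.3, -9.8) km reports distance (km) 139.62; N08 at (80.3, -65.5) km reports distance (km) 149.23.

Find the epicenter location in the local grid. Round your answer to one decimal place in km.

x ≈ 44.2 km, y ≈ 79.3 km

Circle about each station: x² + y² = 90.79²; (x + 63.3)² + (y + 9.8)² = 139.62²; (x − 80.3)² + (y + 65.5)² = 149.23².
Subtracting pairs of circle equations eliminates x²+y² and gives linear equations (the radical axes):
-126.6 x − 19.6 y = -7147.99
160.6 x − 131.0 y = -3288.43
Solving the 2×2 system: x ≈ 44.2, y ≈ 79.3 km.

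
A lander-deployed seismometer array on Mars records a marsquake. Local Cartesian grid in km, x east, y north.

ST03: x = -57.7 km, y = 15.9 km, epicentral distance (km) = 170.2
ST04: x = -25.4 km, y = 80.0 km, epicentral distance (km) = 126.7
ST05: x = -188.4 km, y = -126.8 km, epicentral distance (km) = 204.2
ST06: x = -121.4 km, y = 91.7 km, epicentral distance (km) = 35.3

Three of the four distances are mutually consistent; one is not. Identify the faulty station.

ST03

Solve using three stations at a time. Using ST04, ST05, ST06 (subtract circle equations pairwise → linear system) gives (x, y) ≈ (-151.9, 74.1).
Distances from that point to each station vs reported:
  ST03: calculated 110.8 vs reported 170.2 → residual 59.4 km
  ST04: calculated 126.7 vs reported 126.7 → residual 0.0 km
  ST05: calculated 204.2 vs reported 204.2 → residual 0.0 km
  ST06: calculated 35.3 vs reported 35.3 → residual 0.0 km
ST04, ST05, ST06 are mutually consistent (residuals ≈ 0); ST03 is off by 59.4 km.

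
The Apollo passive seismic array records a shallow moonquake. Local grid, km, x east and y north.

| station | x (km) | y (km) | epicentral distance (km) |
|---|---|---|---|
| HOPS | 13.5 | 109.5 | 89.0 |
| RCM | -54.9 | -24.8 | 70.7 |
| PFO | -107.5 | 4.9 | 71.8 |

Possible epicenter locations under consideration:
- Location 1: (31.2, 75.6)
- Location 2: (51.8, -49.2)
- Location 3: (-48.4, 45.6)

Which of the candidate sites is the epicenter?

For each candidate, compare |candidate − station| to the reported distance:
Location 1: residuals HOPS 50.8, RCM 61.6, PFO 83.9 → max 83.9 km
Location 2: residuals HOPS 74.3, RCM 38.8, PFO 96.4 → max 96.4 km
Location 3: residuals HOPS 0.0, RCM 0.0, PFO 0.0 → max 0.0 km
Only Location 3 has all residuals ≈ 0.

Location 3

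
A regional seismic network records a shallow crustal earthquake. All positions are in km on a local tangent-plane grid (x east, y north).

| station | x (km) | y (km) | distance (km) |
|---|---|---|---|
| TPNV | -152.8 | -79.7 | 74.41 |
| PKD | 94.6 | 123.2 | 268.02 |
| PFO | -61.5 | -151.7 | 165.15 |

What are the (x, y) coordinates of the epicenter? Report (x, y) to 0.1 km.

-140.0 km east, -6.4 km north

Circle about each station: (x + 152.8)² + (y + 79.7)² = 74.41²; (x − 94.6)² + (y − 123.2)² = 268.02²; (x + 61.5)² + (y + 151.7)² = 165.15².
Subtracting pairs of circle equations eliminates x²+y² and gives linear equations (the radical axes):
494.8 x + 405.8 y = -71870.40
182.6 x − 144.0 y = -24642.46
Solving the 2×2 system: x ≈ -140.0, y ≈ -6.4 km.
Check against TPNV (with the unrounded x, y): √((x + 152.8)²+(y + 79.7)²) = 74.41 ≈ 74.41 km. ✓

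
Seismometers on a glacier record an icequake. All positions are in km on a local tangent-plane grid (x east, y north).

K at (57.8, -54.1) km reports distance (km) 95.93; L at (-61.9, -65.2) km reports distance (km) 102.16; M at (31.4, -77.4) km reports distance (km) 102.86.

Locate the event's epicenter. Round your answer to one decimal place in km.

(-4.2, 19.1)

Circle about each station: (x − 57.8)² + (y + 54.1)² = 95.93²; (x + 61.9)² + (y + 65.2)² = 102.16²; (x − 31.4)² + (y + 77.4)² = 102.86².
Subtracting pairs of circle equations eliminates x²+y² and gives linear equations (the radical axes):
-239.4 x − 22.2 y = 580.90
-52.8 x − 46.6 y = -668.54
Solving the 2×2 system: x ≈ -4.2, y ≈ 19.1 km.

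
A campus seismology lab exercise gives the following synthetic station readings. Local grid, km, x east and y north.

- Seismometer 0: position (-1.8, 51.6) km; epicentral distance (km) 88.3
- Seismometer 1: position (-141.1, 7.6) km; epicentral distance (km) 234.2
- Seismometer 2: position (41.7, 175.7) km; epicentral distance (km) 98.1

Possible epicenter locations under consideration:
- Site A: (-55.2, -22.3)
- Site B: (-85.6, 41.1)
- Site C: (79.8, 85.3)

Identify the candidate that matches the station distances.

Site C

For each candidate, compare |candidate − station| to the reported distance:
Site A: residuals Seismometer 0 2.9, Seismometer 1 143.2, Seismometer 2 122.3 → max 143.2 km
Site B: residuals Seismometer 0 3.8, Seismometer 1 169.4, Seismometer 2 87.2 → max 169.4 km
Site C: residuals Seismometer 0 0.0, Seismometer 1 0.0, Seismometer 2 0.0 → max 0.0 km
Only Site C has all residuals ≈ 0.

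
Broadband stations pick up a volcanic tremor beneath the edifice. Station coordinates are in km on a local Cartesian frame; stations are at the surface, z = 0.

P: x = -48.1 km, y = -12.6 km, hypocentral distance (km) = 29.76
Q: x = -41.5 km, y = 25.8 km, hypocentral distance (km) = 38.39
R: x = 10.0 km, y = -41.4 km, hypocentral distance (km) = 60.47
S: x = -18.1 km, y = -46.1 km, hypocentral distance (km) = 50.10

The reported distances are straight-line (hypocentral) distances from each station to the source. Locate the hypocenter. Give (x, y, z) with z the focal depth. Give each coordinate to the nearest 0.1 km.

(-31.2, -3.4, 22.7)

Each station gives a sphere (x−x_i)² + (y−y_i)² + z² = d_i² (stations at z=0).
Subtracting the P sphere from Q and R: z² cancels, leaving linear equations in x and y:
13.2 x + 76.8 y = -672.61
116.2 x − 57.6 y = -3429.37
Solving: x ≈ -31.196, y ≈ -3.396 km (keep extra digits for the depth step; rounded: -31.2, -3.4).
Then from the P sphere: z² = 29.76² − (x + 48.1)² − (y + 12.6)² with x = -31.196, y = -3.396, so z ≈ 22.698 ≈ 22.7 km.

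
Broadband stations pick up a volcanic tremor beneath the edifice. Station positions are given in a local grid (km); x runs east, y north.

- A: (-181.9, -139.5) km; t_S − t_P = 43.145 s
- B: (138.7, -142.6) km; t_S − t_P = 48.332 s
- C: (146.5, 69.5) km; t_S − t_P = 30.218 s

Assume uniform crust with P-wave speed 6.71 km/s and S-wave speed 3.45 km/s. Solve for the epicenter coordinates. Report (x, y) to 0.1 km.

Distance from S−P lag: d = Δt · v_P v_S / (v_P − v_S) = Δt · (6.71·3.45)/(6.71−3.45) ≈ 7.1011·Δt.
So d_A = 306.38, d_B = 343.21, d_C = 214.58 km.
Circle about each station: (x + 181.9)² + (y + 139.5)² = 306.38²; (x − 138.7)² + (y + 142.6)² = 343.21²; (x − 146.5)² + (y − 69.5)² = 214.58².
Subtracting pairs of circle equations eliminates x²+y² and gives linear equations (the radical axes):
641.2 x − 6.2 y = -36899.81
656.8 x + 418.0 y = 21568.77
Solving the 2×2 system: x ≈ -56.2, y ≈ 139.9 km.

-56.2 km east, 139.9 km north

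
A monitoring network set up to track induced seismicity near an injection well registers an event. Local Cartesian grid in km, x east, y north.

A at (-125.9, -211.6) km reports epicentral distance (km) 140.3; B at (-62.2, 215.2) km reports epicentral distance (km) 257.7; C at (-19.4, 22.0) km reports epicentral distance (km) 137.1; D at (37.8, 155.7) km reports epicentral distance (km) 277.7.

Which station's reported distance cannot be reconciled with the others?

Solve using three stations at a time. Using A, C, D (subtract circle equations pairwise → linear system) gives (x, y) ≈ (-25.1, -114.6).
Distances from that point to each station vs reported:
  A: calculated 139.9 vs reported 140.3 → residual 0.4 km
  B: calculated 331.9 vs reported 257.7 → residual 74.2 km
  C: calculated 136.7 vs reported 137.1 → residual 0.4 km
  D: calculated 277.5 vs reported 277.7 → residual 0.2 km
A, C, D are mutually consistent (residuals ≈ 0); B is off by 74.2 km.

B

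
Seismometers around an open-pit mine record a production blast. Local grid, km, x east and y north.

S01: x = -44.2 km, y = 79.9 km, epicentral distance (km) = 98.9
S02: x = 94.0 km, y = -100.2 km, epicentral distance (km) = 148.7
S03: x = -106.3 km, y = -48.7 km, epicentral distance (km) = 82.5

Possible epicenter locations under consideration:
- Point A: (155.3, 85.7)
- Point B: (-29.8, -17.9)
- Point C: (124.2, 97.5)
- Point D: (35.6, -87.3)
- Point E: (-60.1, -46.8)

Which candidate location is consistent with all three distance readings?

Point B

For each candidate, compare |candidate − station| to the reported distance:
Point A: residuals S01 100.7, S02 47.0, S03 211.6 → max 211.6 km
Point B: residuals S01 0.0, S02 0.0, S03 0.0 → max 0.0 km
Point C: residuals S01 70.4, S02 51.3, S03 190.5 → max 190.5 km
Point D: residuals S01 86.4, S02 88.9, S03 64.6 → max 88.9 km
Point E: residuals S01 28.8, S02 14.4, S03 36.3 → max 36.3 km
Only Point B has all residuals ≈ 0.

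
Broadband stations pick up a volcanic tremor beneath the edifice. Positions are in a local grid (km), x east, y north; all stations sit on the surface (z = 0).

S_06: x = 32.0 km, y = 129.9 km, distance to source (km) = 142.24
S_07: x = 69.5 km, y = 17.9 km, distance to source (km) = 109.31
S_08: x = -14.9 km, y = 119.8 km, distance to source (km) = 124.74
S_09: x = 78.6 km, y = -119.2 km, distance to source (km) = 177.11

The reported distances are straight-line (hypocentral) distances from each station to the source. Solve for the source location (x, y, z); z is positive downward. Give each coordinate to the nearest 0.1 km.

(-17.4, 14.1, 66.2)

Each station gives a sphere (x−x_i)² + (y−y_i)² + z² = d_i² (stations at z=0).
Subtracting the S_06 sphere from S_07 and S_08: z² cancels, leaving linear equations in x and y:
75.0 x − 224.0 y = -4463.81
-93.8 x − 20.2 y = 1348.19
Solving: x ≈ -17.409, y ≈ 14.099 km (keep extra digits for the depth step; rounded: -17.4, 14.1).
Then from the S_06 sphere: z² = 142.24² − (x − 32.0)² − (y − 129.9)² with x = -17.409, y = 14.099, so z ≈ 66.190 ≈ 66.2 km.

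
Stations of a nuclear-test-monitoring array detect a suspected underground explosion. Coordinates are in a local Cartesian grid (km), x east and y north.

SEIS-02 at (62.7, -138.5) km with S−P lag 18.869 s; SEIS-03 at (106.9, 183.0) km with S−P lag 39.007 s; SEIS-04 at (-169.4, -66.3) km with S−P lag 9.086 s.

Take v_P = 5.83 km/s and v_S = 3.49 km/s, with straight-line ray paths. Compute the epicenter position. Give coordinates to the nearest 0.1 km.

x ≈ -94.1 km, y ≈ -90.2 km

Distance from S−P lag: d = Δt · v_P v_S / (v_P − v_S) = Δt · (5.83·3.49)/(5.83−3.49) ≈ 8.6952·Δt.
So d_SEIS-02 = 164.07, d_SEIS-03 = 339.17, d_SEIS-04 = 79.00 km.
Circle about each station: (x − 62.7)² + (y + 138.5)² = 164.07²; (x − 106.9)² + (y − 183.0)² = 339.17²; (x + 169.4)² + (y + 66.3)² = 79.00².
Subtracting pairs of circle equations eliminates x²+y² and gives linear equations (the radical axes):
88.4 x + 643.0 y = -66314.25
-464.2 x + 144.4 y = 30656.47
Solving the 2×2 system: x ≈ -94.1, y ≈ -90.2 km.
Check against SEIS-02 (with the unrounded x, y): √((x − 62.7)²+(y + 138.5)²) = 164.07 ≈ 164.07 km. ✓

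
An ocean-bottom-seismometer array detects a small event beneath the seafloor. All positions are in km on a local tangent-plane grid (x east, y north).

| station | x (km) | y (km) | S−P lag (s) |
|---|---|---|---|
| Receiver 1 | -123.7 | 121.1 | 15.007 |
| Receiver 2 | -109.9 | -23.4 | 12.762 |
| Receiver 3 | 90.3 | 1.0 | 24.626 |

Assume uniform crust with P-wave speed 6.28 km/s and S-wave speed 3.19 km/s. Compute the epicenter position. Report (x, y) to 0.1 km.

(-63.2, 44.9)

Distance from S−P lag: d = Δt · v_P v_S / (v_P − v_S) = Δt · (6.28·3.19)/(6.28−3.19) ≈ 6.4832·Δt.
So d_Receiver 1 = 97.29, d_Receiver 2 = 82.74, d_Receiver 3 = 159.66 km.
Circle about each station: (x + 123.7)² + (y − 121.1)² = 97.29²; (x + 109.9)² + (y + 23.4)² = 82.74²; (x − 90.3)² + (y − 1.0)² = 159.66².
Subtracting pairs of circle equations eliminates x²+y² and gives linear equations (the radical axes):
27.6 x − 289.0 y = -14721.89
428.0 x − 240.2 y = -37837.78
Solving the 2×2 system: x ≈ -63.2, y ≈ 44.9 km.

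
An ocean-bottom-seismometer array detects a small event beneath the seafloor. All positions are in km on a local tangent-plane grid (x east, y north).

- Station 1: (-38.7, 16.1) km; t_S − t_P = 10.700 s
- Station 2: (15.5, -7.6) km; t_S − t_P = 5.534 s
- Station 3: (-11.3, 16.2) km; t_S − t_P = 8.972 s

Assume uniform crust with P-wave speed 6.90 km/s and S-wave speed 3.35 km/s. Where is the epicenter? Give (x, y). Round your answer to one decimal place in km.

1.5 km east, -40.8 km north

Distance from S−P lag: d = Δt · v_P v_S / (v_P − v_S) = Δt · (6.90·3.35)/(6.90−3.35) ≈ 6.5113·Δt.
So d_Station 1 = 69.67, d_Station 2 = 36.03, d_Station 3 = 58.42 km.
Circle about each station: (x + 38.7)² + (y − 16.1)² = 69.67²; (x − 15.5)² + (y + 7.6)² = 36.03²; (x + 11.3)² + (y − 16.2)² = 58.42².
Subtracting the Station 1 equation from the Station 2 and Station 3 equations removes the quadratic terms:
108.4 x − 47.4 y = 2096.86
54.8 x + 0.2 y = 74.24
Solving the 2×2 system: x ≈ 1.5, y ≈ -40.8 km.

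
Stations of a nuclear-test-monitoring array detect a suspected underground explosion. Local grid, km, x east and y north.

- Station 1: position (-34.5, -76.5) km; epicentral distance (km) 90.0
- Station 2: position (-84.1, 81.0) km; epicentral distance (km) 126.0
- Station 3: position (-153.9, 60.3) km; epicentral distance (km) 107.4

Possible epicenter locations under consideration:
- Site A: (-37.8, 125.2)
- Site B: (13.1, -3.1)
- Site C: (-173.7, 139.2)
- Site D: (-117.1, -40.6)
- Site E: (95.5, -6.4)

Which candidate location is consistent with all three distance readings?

For each candidate, compare |candidate − station| to the reported distance:
Site A: residuals Station 1 111.7, Station 2 62.0, Station 3 25.6 → max 111.7 km
Site B: residuals Station 1 2.5, Station 2 2.5, Station 3 71.2 → max 71.2 km
Site C: residuals Station 1 166.7, Station 2 19.2, Station 3 26.1 → max 166.7 km
Site D: residuals Station 1 0.1, Station 2 0.0, Station 3 0.0 → max 0.1 km
Site E: residuals Station 1 57.7, Station 2 73.7, Station 3 150.8 → max 150.8 km
Only Site D has all residuals ≈ 0.

Site D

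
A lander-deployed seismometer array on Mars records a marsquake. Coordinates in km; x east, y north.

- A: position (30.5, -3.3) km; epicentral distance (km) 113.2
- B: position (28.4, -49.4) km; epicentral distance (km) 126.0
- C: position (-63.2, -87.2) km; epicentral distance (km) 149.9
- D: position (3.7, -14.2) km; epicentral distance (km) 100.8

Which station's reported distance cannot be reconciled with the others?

Solve using three stations at a time. Using A, C, D (subtract circle equations pairwise → linear system) gives (x, y) ≈ (-61.5, 62.7).
Distances from that point to each station vs reported:
  A: calculated 113.2 vs reported 113.2 → residual 0.0 km
  B: calculated 143.6 vs reported 126.0 → residual 17.6 km
  C: calculated 149.9 vs reported 149.9 → residual 0.0 km
  D: calculated 100.8 vs reported 100.8 → residual 0.0 km
A, C, D are mutually consistent (residuals ≈ 0); B is off by 17.6 km.

B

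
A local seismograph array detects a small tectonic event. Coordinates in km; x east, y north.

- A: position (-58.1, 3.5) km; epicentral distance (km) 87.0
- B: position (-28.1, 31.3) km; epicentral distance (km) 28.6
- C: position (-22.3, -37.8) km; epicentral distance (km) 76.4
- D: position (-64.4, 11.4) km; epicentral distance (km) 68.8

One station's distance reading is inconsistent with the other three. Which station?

A

Solve using three stations at a time. Using B, C, D (subtract circle equations pairwise → linear system) gives (x, y) ≈ (0.1, 35.2).
Distances from that point to each station vs reported:
  A: calculated 66.3 vs reported 87.0 → residual 20.7 km
  B: calculated 28.5 vs reported 28.6 → residual 0.1 km
  C: calculated 76.3 vs reported 76.4 → residual 0.1 km
  D: calculated 68.7 vs reported 68.8 → residual 0.1 km
B, C, D are mutually consistent (residuals ≈ 0); A is off by 20.7 km.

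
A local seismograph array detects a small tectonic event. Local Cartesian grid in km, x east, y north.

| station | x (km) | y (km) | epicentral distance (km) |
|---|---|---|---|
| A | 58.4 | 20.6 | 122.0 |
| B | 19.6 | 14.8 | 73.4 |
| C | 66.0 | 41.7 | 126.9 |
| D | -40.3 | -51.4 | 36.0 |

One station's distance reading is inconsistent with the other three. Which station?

A

Solve using three stations at a time. Using B, C, D (subtract circle equations pairwise → linear system) gives (x, y) ≈ (-47.0, -16.0).
Distances from that point to each station vs reported:
  A: calculated 111.6 vs reported 122.0 → residual 10.4 km
  B: calculated 73.4 vs reported 73.4 → residual 0.0 km
  C: calculated 126.9 vs reported 126.9 → residual 0.0 km
  D: calculated 36.0 vs reported 36.0 → residual 0.0 km
B, C, D are mutually consistent (residuals ≈ 0); A is off by 10.4 km.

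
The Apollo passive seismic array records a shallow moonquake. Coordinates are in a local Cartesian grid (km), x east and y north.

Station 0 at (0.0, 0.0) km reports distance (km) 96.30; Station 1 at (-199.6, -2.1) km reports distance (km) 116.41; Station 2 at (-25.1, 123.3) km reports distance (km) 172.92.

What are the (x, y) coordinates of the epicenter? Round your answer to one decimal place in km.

Circle about each station: x² + y² = 96.30²; (x + 199.6)² + (y + 2.1)² = 116.41²; (x + 25.1)² + (y − 123.3)² = 172.92².
Subtracting the Station 0 equation from the Station 1 and Station 2 equations removes the quadratic terms:
-399.2 x − 4.2 y = 35566.97
-50.2 x + 246.6 y = -4794.74
Solving the 2×2 system: x ≈ -88.7, y ≈ -37.5 km.

-88.7 km east, -37.5 km north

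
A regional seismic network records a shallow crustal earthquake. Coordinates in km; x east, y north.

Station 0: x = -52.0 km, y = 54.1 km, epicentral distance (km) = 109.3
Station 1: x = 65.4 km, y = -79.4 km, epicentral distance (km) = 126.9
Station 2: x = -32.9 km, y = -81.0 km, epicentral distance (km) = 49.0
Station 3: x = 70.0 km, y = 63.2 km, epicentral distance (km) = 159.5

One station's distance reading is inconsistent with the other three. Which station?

Solve using three stations at a time. Using Station 1, Station 2, Station 3 (subtract circle equations pairwise → linear system) gives (x, y) ≈ (-54.2, -36.9).
Distances from that point to each station vs reported:
  Station 0: calculated 91.0 vs reported 109.3 → residual 18.3 km
  Station 1: calculated 126.9 vs reported 126.9 → residual 0.0 km
  Station 2: calculated 48.9 vs reported 49.0 → residual 0.1 km
  Station 3: calculated 159.5 vs reported 159.5 → residual 0.0 km
Station 1, Station 2, Station 3 are mutually consistent (residuals ≈ 0); Station 0 is off by 18.3 km.

Station 0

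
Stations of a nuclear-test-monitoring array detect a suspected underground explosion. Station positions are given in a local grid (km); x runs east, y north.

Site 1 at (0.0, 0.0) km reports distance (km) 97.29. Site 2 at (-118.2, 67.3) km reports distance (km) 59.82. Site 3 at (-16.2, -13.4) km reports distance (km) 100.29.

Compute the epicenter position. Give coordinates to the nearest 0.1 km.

Circle about each station: x² + y² = 97.29²; (x + 118.2)² + (y − 67.3)² = 59.82²; (x + 16.2)² + (y + 13.4)² = 100.29².
Subtracting pairs of circle equations eliminates x²+y² and gives linear equations (the radical axes):
-236.4 x + 134.6 y = 24387.44
-32.4 x − 26.8 y = -150.74
Solving the 2×2 system: x ≈ -59.2, y ≈ 77.2 km.

x ≈ -59.2 km, y ≈ 77.2 km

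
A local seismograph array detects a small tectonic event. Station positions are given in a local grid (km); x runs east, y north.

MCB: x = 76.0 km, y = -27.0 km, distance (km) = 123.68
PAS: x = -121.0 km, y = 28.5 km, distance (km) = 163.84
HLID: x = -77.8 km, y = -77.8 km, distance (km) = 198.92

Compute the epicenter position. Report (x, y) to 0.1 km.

Circle about each station: (x − 76.0)² + (y + 27.0)² = 123.68²; (x + 121.0)² + (y − 28.5)² = 163.84²; (x + 77.8)² + (y + 77.8)² = 198.92².
Subtracting pairs of circle equations eliminates x²+y² and gives linear equations (the radical axes):
-394.0 x + 111.0 y = -2598.55
-307.6 x − 101.6 y = -18671.74
Solving the 2×2 system: x ≈ 31.5, y ≈ 88.4 km.

(31.5, 88.4)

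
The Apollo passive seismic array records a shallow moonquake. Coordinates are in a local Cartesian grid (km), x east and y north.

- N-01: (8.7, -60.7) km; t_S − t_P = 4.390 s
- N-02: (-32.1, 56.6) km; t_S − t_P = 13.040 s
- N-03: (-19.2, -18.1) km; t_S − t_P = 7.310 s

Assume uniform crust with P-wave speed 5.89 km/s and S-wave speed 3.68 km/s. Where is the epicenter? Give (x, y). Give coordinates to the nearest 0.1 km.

x ≈ 48.0 km, y ≈ -43.1 km

Distance from S−P lag: d = Δt · v_P v_S / (v_P − v_S) = Δt · (5.89·3.68)/(5.89−3.68) ≈ 9.8078·Δt.
So d_N-01 = 43.06, d_N-02 = 127.89, d_N-03 = 71.69 km.
Circle about each station: (x − 8.7)² + (y + 60.7)² = 43.06²; (x + 32.1)² + (y − 56.6)² = 127.89²; (x + 19.2)² + (y + 18.1)² = 71.69².
Subtracting pairs of circle equations eliminates x²+y² and gives linear equations (the radical axes):
-81.6 x + 234.6 y = -14027.90
-55.8 x + 85.2 y = -6349.22
Solving the 2×2 system: x ≈ 48.0, y ≈ -43.1 km.
Check against N-01 (with the unrounded x, y): √((x − 8.7)²+(y + 60.7)²) = 43.01 ≈ 43.06 km. ✓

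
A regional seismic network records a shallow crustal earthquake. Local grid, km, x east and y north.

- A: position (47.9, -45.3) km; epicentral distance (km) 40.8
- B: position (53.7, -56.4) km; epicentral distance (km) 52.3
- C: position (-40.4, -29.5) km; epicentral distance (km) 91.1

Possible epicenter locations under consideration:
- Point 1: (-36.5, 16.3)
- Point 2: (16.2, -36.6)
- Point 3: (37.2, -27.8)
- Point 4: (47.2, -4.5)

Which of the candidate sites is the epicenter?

For each candidate, compare |candidate − station| to the reported distance:
Point 1: residuals A 63.7, B 63.6, C 45.1 → max 63.7 km
Point 2: residuals A 7.9, B 9.9, C 34.1 → max 34.1 km
Point 3: residuals A 20.3, B 19.3, C 13.5 → max 20.3 km
Point 4: residuals A 0.0, B 0.0, C 0.0 → max 0.0 km
Only Point 4 has all residuals ≈ 0.

Point 4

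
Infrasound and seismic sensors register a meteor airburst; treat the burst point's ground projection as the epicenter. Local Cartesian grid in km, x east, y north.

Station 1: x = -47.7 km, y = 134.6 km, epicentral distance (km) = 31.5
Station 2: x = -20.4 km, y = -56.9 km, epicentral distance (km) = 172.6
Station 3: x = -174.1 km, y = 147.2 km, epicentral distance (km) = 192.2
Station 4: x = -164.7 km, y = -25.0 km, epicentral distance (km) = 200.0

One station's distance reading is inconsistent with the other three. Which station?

Solve using three stations at a time. Using Station 1, Station 2, Station 4 (subtract circle equations pairwise → linear system) gives (x, y) ≈ (-22.5, 115.7).
Distances from that point to each station vs reported:
  Station 1: calculated 31.5 vs reported 31.5 → residual 0.0 km
  Station 2: calculated 172.6 vs reported 172.6 → residual 0.0 km
  Station 3: calculated 154.8 vs reported 192.2 → residual 37.4 km
  Station 4: calculated 200.0 vs reported 200.0 → residual 0.0 km
Station 1, Station 2, Station 4 are mutually consistent (residuals ≈ 0); Station 3 is off by 37.4 km.

Station 3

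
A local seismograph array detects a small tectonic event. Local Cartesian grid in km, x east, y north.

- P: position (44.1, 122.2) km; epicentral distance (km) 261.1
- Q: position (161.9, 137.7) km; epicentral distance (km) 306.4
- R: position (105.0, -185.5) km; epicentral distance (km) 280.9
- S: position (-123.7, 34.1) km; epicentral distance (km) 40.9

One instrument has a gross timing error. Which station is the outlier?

Solve using three stations at a time. Using Q, R, S (subtract circle equations pairwise → linear system) gives (x, y) ≈ (-109.6, -4.3).
Distances from that point to each station vs reported:
  P: calculated 199.1 vs reported 261.1 → residual 62.0 km
  Q: calculated 306.4 vs reported 306.4 → residual 0.0 km
  R: calculated 280.9 vs reported 280.9 → residual 0.0 km
  S: calculated 40.9 vs reported 40.9 → residual 0.0 km
Q, R, S are mutually consistent (residuals ≈ 0); P is off by 62.0 km.

P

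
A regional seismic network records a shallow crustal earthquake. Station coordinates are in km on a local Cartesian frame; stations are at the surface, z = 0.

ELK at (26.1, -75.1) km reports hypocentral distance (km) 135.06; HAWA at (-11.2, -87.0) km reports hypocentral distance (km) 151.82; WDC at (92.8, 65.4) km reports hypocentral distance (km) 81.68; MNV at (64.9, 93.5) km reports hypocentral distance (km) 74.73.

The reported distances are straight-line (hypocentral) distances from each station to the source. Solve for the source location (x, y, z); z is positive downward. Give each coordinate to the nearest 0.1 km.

Each station gives a sphere (x−x_i)² + (y−y_i)² + z² = d_i² (stations at z=0).
Subtracting the ELK sphere from HAWA and WDC: z² cancels, leaving linear equations in x and y:
-74.6 x − 23.8 y = -3434.89
133.4 x + 281.0 y = 18137.36
Solving: x ≈ 29.995, y ≈ 50.306 km (keep extra digits for the depth step; rounded: 30.0, 50.3).
Then from the ELK sphere: z² = 135.06² − (x − 26.1)² − (y + 75.1)² with x = 29.995, y = 50.306, so z ≈ 49.994 ≈ 50.0 km.

x ≈ 30.0 km, y ≈ 50.3 km, depth ≈ 50.0 km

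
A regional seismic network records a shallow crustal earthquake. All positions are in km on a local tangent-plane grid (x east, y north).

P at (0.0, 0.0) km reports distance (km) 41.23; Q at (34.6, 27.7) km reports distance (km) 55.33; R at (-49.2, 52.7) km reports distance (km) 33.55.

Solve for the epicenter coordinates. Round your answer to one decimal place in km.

(-20.1, 36.0)

Circle about each station: x² + y² = 41.23²; (x − 34.6)² + (y − 27.7)² = 55.33²; (x + 49.2)² + (y − 52.7)² = 33.55².
Subtracting pairs of circle equations eliminates x²+y² and gives linear equations (the radical axes):
69.2 x + 55.4 y = 602.95
-98.4 x + 105.4 y = 5772.24
Solving the 2×2 system: x ≈ -20.1, y ≈ 36.0 km.
Check against P (with the unrounded x, y): √(x²+y²) = 41.23 ≈ 41.23 km. ✓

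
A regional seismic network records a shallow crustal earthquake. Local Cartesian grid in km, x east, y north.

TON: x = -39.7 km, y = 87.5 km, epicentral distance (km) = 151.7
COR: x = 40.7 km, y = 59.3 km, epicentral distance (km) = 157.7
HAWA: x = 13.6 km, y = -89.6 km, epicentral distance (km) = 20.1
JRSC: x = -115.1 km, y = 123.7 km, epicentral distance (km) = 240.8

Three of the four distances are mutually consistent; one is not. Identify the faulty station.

TON

Solve using three stations at a time. Using COR, HAWA, JRSC (subtract circle equations pairwise → linear system) gives (x, y) ≈ (-6.4, -91.2).
Distances from that point to each station vs reported:
  TON: calculated 181.8 vs reported 151.7 → residual 30.1 km
  COR: calculated 157.7 vs reported 157.7 → residual 0.0 km
  HAWA: calculated 20.1 vs reported 20.1 → residual 0.0 km
  JRSC: calculated 240.8 vs reported 240.8 → residual 0.0 km
COR, HAWA, JRSC are mutually consistent (residuals ≈ 0); TON is off by 30.1 km.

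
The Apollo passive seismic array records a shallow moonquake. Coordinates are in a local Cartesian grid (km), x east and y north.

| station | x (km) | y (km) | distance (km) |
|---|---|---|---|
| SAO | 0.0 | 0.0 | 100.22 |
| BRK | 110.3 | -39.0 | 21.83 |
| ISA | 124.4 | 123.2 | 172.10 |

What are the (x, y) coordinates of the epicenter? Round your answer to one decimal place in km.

(89.4, -45.3)

Circle about each station: x² + y² = 100.22²; (x − 110.3)² + (y + 39.0)² = 21.83²; (x − 124.4)² + (y − 123.2)² = 172.10².
Subtracting the SAO equation from the BRK and ISA equations removes the quadratic terms:
220.6 x − 78.0 y = 23254.59
248.8 x + 246.4 y = 11079.24
Solving the 2×2 system: x ≈ 89.4, y ≈ -45.3 km.
Check against SAO (with the unrounded x, y): √(x²+y²) = 100.22 ≈ 100.22 km. ✓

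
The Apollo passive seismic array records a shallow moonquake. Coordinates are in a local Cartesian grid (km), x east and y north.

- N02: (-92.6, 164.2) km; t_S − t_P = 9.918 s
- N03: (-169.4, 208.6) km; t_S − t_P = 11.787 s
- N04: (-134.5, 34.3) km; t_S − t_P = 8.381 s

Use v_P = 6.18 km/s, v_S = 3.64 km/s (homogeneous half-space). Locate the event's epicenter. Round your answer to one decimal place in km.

Distance from S−P lag: d = Δt · v_P v_S / (v_P − v_S) = Δt · (6.18·3.64)/(6.18−3.64) ≈ 8.8564·Δt.
So d_N02 = 87.84, d_N03 = 104.39, d_N04 = 74.23 km.
Circle about each station: (x + 92.6)² + (y − 164.2)² = 87.84²; (x + 169.4)² + (y − 208.6)² = 104.39²; (x + 134.5)² + (y − 34.3)² = 74.23².
Subtracting the N02 equation from the N03 and N04 equations removes the quadratic terms:
-153.6 x + 88.8 y = 33492.51
-83.8 x − 259.8 y = -14063.89
Solving the 2×2 system: x ≈ -157.4, y ≈ 104.9 km.

(-157.4, 104.9)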